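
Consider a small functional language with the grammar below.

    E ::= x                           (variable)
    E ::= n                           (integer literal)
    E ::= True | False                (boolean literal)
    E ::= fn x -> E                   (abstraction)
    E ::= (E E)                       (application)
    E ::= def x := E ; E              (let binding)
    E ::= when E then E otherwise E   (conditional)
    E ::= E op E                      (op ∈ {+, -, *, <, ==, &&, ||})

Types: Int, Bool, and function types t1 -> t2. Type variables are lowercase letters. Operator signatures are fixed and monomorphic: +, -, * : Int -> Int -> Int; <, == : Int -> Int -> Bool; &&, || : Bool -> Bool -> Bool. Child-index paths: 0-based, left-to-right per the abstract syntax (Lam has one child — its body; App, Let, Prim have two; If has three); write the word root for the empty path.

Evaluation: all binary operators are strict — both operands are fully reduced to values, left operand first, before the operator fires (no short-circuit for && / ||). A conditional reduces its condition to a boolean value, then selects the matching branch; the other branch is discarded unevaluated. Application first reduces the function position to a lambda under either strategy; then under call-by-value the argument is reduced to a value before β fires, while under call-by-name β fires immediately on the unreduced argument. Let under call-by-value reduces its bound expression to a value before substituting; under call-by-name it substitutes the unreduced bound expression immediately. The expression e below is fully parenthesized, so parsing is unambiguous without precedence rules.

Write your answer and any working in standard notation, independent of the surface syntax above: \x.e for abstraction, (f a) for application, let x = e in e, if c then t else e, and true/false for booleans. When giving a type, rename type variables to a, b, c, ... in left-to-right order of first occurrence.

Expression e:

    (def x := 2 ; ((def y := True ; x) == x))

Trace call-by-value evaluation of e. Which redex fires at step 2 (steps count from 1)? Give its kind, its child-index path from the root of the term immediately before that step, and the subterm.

Trace:
step 0: (let x = 2 in ((let y = true in x) == x))
step 1: [let@root] ((let y = true in 2) == 2)
step 2: [let@0] (2 == 2)

Answer: let at 0 : (let y = true in 2)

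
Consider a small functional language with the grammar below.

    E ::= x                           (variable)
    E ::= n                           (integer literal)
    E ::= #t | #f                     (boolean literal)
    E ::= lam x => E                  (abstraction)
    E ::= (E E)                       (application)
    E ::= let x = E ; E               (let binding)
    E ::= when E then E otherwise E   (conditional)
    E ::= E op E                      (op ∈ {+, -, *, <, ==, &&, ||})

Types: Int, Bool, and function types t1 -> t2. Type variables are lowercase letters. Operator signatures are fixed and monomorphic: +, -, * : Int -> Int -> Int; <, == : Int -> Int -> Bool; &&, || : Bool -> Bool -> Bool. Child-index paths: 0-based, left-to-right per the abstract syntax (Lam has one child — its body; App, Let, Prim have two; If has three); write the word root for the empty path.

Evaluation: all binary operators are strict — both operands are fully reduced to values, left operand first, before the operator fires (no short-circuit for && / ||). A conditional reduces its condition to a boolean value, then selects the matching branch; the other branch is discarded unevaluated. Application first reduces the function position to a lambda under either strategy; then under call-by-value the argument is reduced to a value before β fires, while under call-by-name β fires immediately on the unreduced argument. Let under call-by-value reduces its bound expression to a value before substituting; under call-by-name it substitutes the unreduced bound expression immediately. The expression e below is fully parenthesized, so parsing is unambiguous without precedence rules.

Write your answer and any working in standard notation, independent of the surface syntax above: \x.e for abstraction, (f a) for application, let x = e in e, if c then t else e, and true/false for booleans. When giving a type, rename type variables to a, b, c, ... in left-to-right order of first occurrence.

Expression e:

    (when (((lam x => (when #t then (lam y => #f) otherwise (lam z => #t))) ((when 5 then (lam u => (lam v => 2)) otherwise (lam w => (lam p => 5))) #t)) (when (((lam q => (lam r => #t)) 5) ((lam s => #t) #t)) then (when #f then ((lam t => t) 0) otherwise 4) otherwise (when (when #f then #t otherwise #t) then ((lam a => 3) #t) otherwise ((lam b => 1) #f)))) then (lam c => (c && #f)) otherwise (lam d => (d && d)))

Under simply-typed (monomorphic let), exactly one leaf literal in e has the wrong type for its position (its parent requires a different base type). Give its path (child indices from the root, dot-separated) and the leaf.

Answer: 0.0.1.0.0 : 5

Derivation:
  unify Bool ~ Bool
\y._ : b -> Bool
\z._ : c -> Bool
  unify b -> Bool ~ c -> Bool
  unify b ~ c
  unify Bool ~ Bool
\x._ : a -> c -> Bool
  unify Int ~ Bool
  FAIL: mismatch Int ~ Bool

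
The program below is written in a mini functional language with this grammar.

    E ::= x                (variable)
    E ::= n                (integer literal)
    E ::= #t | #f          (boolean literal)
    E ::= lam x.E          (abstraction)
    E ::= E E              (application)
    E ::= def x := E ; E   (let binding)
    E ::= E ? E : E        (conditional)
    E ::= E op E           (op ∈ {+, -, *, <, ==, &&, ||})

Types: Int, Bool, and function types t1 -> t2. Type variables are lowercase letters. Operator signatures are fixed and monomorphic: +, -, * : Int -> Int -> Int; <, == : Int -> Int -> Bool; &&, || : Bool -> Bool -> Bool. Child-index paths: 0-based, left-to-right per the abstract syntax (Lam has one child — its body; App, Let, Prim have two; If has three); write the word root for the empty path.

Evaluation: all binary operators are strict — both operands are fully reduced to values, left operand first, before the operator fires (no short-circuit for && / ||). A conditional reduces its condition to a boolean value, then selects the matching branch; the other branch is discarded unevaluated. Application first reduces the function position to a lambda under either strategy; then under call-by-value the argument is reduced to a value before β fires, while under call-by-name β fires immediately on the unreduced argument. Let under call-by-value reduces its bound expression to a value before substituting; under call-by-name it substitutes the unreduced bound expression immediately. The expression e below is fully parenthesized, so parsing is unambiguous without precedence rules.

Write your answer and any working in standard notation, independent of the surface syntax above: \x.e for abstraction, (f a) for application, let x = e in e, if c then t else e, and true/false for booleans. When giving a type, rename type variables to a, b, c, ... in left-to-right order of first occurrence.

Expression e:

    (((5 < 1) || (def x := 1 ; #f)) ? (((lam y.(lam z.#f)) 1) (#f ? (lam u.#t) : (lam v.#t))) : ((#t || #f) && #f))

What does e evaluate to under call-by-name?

Answer: false

Derivation:
step 0: (if ((5 < 1) || (let x = 1 in false)) then (((\y.(\z.false)) 1) (if false then (\u.true) else (\v.true))) else ((true || false) && false))
step 1: [delta@0.0] (if (false || (let x = 1 in false)) then (((\y.(\z.false)) 1) (if false then (\u.true) else (\v.true))) else ((true || false) && false))
step 2: [let@0.1] (if (false || false) then (((\y.(\z.false)) 1) (if false then (\u.true) else (\v.true))) else ((true || false) && false))
step 3: [delta@0] (if false then (((\y.(\z.false)) 1) (if false then (\u.true) else (\v.true))) else ((true || false) && false))
step 4: [if@root] ((true || false) && false)
step 5: [delta@0] (true && false)
step 6: [delta@root] false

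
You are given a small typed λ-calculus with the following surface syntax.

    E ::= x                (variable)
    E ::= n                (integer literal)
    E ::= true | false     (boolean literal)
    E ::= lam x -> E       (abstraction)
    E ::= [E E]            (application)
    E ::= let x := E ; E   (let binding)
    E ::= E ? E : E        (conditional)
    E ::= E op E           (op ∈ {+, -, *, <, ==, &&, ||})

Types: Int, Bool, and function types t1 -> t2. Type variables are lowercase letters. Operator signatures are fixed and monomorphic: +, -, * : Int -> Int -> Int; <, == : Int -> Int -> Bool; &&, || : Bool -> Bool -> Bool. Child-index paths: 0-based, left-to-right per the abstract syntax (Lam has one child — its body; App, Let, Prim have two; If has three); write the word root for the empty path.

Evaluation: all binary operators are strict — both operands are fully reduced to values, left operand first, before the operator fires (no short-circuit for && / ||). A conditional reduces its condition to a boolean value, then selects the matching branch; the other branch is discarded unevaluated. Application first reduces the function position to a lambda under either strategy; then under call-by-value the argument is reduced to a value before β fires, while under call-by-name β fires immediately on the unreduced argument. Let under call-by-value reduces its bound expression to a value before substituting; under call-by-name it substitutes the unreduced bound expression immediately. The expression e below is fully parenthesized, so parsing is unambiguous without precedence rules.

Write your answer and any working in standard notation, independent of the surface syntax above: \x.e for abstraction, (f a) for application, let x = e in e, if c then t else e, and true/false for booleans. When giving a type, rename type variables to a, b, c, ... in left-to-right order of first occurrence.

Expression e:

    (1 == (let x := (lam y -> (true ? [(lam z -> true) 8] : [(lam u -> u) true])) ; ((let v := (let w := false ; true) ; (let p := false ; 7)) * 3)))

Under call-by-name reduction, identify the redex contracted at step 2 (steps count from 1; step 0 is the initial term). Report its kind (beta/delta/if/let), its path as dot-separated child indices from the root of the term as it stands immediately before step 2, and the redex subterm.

Derivation:
step 0: (1 == (let x = (\y.(if true then ((\z.true) 8) else ((\u.u) true))) in ((let v = (let w = false in true) in (let p = false in 7)) * 3)))
step 1: [let@1] (1 == ((let v = (let w = false in true) in (let p = false in 7)) * 3))
step 2: [let@1.0] (1 == ((let p = false in 7) * 3))

Answer: let at 1.0 : (let v = (let w = false in true) in (let p = false in 7))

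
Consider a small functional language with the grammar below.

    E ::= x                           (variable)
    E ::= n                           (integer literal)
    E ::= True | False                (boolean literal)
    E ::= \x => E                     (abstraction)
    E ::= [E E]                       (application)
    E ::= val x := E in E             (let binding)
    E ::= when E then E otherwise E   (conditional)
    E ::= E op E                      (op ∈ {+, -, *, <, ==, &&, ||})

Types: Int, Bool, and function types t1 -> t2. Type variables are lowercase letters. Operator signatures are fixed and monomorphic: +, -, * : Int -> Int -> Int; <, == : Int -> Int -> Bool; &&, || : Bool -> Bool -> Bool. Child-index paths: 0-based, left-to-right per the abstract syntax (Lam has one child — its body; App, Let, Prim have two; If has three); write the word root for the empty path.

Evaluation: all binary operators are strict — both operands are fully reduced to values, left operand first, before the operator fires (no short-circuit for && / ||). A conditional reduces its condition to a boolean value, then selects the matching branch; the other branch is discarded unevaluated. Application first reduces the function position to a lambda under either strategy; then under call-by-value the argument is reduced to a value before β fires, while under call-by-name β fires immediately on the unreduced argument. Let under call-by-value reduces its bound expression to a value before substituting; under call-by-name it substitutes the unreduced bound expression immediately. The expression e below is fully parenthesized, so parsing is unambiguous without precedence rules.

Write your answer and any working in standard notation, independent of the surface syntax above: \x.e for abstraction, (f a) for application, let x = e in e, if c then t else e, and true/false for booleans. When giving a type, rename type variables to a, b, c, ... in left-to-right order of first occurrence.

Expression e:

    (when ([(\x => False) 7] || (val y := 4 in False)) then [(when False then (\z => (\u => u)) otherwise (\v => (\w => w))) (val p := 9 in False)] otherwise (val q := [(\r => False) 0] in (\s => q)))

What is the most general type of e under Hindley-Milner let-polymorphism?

Answer: Bool -> Bool

Working:
\x._ : a -> Bool
  unify a -> Bool ~ Int -> b
  unify a ~ Int
  unify Bool ~ b
_ _ : Bool
  unify Bool ~ Bool
let y : Int
  unify Bool ~ Bool
  unify Bool ~ Bool
  unify Bool ~ Bool
u : d
\u._ : d -> d
\z._ : c -> d -> d
w : f
\w._ : f -> f
\v._ : e -> f -> f
  unify c -> d -> d ~ e -> f -> f
  unify c ~ e
  unify d -> d ~ f -> f
  unify d ~ f
  unify f ~ f
let p : Int
  unify e -> f -> f ~ Bool -> g
  unify e ~ Bool
  unify f -> f ~ g
_ _ : f -> f
\r._ : h -> Bool
  unify h -> Bool ~ Int -> i
  unify h ~ Int
  unify Bool ~ i
_ _ : Bool
let q : Bool
q : Bool
\s._ : j -> Bool
  unify f -> f ~ j -> Bool
  unify f ~ j
  unify j ~ Bool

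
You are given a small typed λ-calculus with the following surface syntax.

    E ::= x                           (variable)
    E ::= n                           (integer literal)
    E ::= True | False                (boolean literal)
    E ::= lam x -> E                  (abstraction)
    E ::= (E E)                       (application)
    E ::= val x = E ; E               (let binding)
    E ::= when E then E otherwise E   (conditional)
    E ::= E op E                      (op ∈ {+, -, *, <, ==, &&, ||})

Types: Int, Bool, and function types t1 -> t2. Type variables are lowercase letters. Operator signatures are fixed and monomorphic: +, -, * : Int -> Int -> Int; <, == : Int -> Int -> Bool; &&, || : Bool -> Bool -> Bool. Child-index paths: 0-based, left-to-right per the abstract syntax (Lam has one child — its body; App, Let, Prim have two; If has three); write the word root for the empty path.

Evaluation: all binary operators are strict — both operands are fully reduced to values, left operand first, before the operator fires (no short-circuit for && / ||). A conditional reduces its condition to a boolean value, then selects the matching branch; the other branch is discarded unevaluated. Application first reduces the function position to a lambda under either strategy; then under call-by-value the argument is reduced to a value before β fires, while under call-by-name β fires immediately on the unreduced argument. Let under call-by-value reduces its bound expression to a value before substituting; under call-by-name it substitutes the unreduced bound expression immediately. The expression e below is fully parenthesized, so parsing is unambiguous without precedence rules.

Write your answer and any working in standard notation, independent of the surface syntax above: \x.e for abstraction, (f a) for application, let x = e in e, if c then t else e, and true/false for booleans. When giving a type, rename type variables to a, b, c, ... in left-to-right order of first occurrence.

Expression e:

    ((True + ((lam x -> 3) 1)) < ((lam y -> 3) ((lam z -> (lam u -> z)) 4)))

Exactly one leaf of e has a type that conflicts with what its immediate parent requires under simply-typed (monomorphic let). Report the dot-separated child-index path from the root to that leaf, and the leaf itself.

Answer: 0.0 : true

Derivation:
  unify Bool ~ Int
  FAIL: mismatch Bool ~ Int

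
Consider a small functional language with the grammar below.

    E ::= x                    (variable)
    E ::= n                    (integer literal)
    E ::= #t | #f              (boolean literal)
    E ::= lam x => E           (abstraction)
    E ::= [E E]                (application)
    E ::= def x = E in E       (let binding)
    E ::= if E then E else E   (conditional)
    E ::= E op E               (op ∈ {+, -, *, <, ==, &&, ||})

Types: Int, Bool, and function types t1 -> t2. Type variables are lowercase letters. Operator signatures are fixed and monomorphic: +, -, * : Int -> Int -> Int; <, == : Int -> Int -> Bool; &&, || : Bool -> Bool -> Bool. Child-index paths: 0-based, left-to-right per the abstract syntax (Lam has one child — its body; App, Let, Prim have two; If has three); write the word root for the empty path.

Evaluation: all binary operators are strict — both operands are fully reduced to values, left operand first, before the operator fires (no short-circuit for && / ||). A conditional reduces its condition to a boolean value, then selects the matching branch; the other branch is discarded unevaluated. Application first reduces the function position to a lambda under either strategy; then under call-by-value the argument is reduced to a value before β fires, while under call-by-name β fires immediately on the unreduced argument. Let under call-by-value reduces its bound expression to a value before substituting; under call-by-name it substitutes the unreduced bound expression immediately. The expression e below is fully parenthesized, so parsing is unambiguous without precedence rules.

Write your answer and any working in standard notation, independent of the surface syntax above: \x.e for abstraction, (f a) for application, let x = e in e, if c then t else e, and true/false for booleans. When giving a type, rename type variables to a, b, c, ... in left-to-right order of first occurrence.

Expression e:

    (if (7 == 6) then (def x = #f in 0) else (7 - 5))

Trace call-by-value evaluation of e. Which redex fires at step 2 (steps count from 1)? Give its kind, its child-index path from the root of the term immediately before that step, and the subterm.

Answer: if at root : (if false then (let x = false in 0) else (7 - 5))

Working:
step 0: (if (7 == 6) then (let x = false in 0) else (7 - 5))
step 1: [delta@0] (if false then (let x = false in 0) else (7 - 5))
step 2: [if@root] (7 - 5)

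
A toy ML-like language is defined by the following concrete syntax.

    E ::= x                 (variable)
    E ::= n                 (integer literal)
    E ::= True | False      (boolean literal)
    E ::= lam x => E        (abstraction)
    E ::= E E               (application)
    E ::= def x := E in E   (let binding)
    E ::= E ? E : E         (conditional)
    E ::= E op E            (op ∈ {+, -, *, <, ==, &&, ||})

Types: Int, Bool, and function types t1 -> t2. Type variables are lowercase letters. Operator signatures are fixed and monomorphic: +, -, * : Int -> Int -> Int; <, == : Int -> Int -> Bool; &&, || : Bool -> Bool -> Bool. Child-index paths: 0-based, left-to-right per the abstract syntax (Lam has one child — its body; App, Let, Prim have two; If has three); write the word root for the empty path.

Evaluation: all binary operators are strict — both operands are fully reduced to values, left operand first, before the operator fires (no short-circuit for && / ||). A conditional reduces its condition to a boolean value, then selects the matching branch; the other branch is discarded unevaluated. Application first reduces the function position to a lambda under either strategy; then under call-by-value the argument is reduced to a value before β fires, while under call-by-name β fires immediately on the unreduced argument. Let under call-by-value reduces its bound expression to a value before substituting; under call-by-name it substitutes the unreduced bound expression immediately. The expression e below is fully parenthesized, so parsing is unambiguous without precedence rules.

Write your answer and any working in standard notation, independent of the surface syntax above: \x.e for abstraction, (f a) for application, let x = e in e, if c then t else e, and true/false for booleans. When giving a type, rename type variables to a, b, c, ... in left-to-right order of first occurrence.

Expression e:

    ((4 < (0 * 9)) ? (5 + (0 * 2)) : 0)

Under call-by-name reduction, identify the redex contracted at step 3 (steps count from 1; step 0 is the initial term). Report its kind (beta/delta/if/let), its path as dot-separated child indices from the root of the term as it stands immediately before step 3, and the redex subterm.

Answer: if at root : (if false then (5 + (0 * 2)) else 0)

Trace:
step 0: (if (4 < (0 * 9)) then (5 + (0 * 2)) else 0)
step 1: [delta@0.1] (if (4 < 0) then (5 + (0 * 2)) else 0)
step 2: [delta@0] (if false then (5 + (0 * 2)) else 0)
step 3: [if@root] 0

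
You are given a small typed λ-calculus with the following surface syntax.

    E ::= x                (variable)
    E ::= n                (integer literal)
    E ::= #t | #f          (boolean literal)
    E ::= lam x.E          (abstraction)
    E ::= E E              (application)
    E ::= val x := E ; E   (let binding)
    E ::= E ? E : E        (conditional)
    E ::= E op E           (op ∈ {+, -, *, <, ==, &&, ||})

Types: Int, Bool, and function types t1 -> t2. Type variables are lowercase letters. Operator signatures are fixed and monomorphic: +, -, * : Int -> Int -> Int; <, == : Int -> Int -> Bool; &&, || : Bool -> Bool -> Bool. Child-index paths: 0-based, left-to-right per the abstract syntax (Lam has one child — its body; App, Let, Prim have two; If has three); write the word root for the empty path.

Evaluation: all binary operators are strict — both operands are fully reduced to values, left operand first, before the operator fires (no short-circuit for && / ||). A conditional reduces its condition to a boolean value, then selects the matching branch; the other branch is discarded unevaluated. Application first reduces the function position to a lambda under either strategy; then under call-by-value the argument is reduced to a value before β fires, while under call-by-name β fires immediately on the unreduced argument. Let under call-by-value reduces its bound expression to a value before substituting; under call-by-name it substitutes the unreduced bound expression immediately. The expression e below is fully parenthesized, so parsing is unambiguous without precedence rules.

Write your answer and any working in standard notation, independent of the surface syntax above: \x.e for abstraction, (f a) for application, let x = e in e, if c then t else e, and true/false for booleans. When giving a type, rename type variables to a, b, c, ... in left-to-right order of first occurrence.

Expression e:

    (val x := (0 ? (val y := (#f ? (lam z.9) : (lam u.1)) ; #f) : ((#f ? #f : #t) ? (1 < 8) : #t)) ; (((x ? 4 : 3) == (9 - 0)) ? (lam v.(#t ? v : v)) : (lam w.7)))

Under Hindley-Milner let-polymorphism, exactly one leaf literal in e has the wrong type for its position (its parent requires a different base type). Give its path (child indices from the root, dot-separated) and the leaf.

Working:
  unify Int ~ Bool
  FAIL: mismatch Int ~ Bool

Answer: 0.0 : 0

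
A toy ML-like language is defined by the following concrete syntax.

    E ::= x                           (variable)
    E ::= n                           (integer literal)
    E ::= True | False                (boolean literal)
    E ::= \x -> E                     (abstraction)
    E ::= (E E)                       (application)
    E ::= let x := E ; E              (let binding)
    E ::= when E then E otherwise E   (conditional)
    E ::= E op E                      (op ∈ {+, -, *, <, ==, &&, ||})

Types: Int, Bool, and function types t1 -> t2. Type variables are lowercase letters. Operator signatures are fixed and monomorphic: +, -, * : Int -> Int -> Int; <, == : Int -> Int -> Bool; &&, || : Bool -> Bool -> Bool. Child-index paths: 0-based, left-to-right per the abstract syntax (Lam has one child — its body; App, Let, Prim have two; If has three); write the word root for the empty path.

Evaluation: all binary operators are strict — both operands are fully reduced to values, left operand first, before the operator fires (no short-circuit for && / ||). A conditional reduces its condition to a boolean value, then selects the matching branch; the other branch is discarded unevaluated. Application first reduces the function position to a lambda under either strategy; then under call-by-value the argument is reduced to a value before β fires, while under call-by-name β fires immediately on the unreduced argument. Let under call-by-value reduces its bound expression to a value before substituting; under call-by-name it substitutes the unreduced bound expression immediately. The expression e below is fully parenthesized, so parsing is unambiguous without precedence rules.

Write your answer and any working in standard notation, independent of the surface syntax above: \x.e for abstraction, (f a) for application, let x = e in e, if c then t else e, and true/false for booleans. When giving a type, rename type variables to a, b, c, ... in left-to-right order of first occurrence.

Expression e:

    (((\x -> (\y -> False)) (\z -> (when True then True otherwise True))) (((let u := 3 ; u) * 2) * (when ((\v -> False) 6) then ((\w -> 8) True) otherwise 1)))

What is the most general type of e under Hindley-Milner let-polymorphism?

Answer: Bool

Trace:
\y._ : b -> Bool
\x._ : a -> b -> Bool
  unify Bool ~ Bool
  unify Bool ~ Bool
\z._ : c -> Bool
  unify a -> b -> Bool ~ (c -> Bool) -> d
  unify a ~ c -> Bool
  unify b -> Bool ~ d
_ _ : b -> Bool
let u : Int
u : Int
  unify Int ~ Int
  unify Int ~ Int
  unify Int ~ Int
\v._ : e -> Bool
  unify e -> Bool ~ Int -> f
  unify e ~ Int
  unify Bool ~ f
_ _ : Bool
  unify Bool ~ Bool
\w._ : g -> Int
  unify g -> Int ~ Bool -> h
  unify g ~ Bool
  unify Int ~ h
_ _ : Int
  unify Int ~ Int
  unify Int ~ Int
  unify b -> Bool ~ Int -> i
  unify b ~ Int
  unify Bool ~ i
_ _ : Bool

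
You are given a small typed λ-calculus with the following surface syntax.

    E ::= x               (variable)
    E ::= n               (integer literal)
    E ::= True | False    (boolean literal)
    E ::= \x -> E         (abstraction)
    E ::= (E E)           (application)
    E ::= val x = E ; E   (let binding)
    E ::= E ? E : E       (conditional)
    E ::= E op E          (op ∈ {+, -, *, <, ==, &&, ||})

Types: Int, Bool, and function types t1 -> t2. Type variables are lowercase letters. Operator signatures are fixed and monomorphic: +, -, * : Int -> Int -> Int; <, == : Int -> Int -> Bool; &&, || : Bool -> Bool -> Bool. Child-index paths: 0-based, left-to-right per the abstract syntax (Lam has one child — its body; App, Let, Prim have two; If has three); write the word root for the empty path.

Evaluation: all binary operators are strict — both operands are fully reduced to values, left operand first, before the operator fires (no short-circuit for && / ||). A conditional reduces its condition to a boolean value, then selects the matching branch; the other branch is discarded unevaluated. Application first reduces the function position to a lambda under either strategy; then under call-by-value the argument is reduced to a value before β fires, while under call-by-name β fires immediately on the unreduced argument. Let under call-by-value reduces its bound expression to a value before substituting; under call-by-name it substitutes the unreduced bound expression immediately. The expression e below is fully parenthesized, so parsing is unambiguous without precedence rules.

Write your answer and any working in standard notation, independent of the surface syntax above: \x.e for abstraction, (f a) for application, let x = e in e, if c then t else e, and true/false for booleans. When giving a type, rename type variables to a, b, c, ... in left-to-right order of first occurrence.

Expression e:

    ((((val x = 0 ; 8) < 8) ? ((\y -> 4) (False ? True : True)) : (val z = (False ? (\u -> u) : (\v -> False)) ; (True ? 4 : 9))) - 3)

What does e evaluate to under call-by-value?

Trace:
step 0: ((if ((let x = 0 in 8) < 8) then ((\y.4) (if false then true else true)) else (let z = (if false then (\u.u) else (\v.false)) in (if true then 4 else 9))) - 3)
step 1: [let@0.0.0] ((if (8 < 8) then ((\y.4) (if false then true else true)) else (let z = (if false then (\u.u) else (\v.false)) in (if true then 4 else 9))) - 3)
step 2: [delta@0.0] ((if false then ((\y.4) (if false then true else true)) else (let z = (if false then (\u.u) else (\v.false)) in (if true then 4 else 9))) - 3)
step 3: [if@0] ((let z = (if false then (\u.u) else (\v.false)) in (if true then 4 else 9)) - 3)
step 4: [if@0.0] ((let z = (\v.false) in (if true then 4 else 9)) - 3)
step 5: [let@0] ((if true then 4 else 9) - 3)
step 6: [if@0] (4 - 3)
step 7: [delta@root] 1

Answer: 1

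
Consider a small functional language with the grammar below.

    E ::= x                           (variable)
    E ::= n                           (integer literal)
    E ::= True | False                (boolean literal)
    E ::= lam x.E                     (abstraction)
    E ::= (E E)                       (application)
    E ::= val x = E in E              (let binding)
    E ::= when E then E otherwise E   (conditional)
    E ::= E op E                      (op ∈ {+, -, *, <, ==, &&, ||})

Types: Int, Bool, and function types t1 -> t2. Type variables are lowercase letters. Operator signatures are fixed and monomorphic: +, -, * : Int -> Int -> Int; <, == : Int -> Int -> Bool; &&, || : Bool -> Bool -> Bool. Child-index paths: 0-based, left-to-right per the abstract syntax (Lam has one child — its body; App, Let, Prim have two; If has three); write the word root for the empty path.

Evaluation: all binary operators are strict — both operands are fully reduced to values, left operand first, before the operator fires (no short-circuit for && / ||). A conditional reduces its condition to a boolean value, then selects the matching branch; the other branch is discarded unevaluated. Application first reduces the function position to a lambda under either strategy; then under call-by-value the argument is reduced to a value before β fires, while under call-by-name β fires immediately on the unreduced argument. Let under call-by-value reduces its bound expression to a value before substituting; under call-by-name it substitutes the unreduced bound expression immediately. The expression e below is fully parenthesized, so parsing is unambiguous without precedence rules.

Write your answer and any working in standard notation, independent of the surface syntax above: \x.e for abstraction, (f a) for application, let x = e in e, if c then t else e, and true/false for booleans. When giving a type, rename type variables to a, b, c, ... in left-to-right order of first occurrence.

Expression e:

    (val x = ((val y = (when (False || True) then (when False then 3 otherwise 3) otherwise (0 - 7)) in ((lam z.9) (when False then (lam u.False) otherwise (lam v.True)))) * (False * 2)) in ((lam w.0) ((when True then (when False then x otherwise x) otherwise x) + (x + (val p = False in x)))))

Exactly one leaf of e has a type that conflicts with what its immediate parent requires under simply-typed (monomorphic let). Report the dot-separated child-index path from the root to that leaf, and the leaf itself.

Working:
  unify Bool ~ Bool
  unify Bool ~ Bool
  unify Bool ~ Bool
  unify Bool ~ Bool
  unify Int ~ Int
  unify Int ~ Int
  unify Int ~ Int
  unify Int ~ Int
let y : Int
\z._ : a -> Int
  unify Bool ~ Bool
\u._ : b -> Bool
\v._ : c -> Bool
  unify b -> Bool ~ c -> Bool
  unify b ~ c
  unify Bool ~ Bool
  unify a -> Int ~ (c -> Bool) -> d
  unify a ~ c -> Bool
  unify Int ~ d
_ _ : Int
  unify Int ~ Int
  unify Bool ~ Int
  FAIL: mismatch Bool ~ Int

Answer: 0.1.0 : false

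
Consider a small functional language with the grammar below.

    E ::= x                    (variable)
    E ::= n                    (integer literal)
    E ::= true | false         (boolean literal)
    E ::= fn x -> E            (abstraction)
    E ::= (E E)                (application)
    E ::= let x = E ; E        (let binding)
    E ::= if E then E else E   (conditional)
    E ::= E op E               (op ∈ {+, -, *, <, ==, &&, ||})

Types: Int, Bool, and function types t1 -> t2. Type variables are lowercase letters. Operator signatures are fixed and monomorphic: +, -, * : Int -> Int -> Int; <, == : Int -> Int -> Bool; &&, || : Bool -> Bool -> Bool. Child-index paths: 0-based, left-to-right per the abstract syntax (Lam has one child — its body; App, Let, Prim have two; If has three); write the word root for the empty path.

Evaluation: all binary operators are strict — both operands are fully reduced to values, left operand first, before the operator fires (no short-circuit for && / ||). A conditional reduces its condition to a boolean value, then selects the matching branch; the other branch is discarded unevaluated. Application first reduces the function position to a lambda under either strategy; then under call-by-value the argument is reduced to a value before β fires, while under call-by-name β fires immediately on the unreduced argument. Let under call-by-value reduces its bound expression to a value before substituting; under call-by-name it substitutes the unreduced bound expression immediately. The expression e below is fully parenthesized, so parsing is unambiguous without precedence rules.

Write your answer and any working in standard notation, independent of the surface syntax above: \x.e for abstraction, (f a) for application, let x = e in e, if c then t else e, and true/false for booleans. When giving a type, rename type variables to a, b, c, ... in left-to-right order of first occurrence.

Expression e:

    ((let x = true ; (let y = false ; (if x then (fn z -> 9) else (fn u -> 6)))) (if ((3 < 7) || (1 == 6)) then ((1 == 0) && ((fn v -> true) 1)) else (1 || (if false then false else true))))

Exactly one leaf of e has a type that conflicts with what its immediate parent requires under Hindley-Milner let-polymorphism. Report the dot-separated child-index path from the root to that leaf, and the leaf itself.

Derivation:
let x : Bool
let y : Bool
x : Bool
  unify Bool ~ Bool
\z._ : a -> Int
\u._ : b -> Int
  unify a -> Int ~ b -> Int
  unify a ~ b
  unify Int ~ Int
  unify Int ~ Int
  unify Int ~ Int
  unify Bool ~ Bool
  unify Int ~ Int
  unify Int ~ Int
  unify Bool ~ Bool
  unify Bool ~ Bool
  unify Int ~ Int
  unify Int ~ Int
  unify Bool ~ Bool
\v._ : c -> Bool
  unify c -> Bool ~ Int -> d
  unify c ~ Int
  unify Bool ~ d
_ _ : Bool
  unify Bool ~ Bool
  unify Int ~ Bool
  FAIL: mismatch Int ~ Bool

Answer: 1.2.0 : 1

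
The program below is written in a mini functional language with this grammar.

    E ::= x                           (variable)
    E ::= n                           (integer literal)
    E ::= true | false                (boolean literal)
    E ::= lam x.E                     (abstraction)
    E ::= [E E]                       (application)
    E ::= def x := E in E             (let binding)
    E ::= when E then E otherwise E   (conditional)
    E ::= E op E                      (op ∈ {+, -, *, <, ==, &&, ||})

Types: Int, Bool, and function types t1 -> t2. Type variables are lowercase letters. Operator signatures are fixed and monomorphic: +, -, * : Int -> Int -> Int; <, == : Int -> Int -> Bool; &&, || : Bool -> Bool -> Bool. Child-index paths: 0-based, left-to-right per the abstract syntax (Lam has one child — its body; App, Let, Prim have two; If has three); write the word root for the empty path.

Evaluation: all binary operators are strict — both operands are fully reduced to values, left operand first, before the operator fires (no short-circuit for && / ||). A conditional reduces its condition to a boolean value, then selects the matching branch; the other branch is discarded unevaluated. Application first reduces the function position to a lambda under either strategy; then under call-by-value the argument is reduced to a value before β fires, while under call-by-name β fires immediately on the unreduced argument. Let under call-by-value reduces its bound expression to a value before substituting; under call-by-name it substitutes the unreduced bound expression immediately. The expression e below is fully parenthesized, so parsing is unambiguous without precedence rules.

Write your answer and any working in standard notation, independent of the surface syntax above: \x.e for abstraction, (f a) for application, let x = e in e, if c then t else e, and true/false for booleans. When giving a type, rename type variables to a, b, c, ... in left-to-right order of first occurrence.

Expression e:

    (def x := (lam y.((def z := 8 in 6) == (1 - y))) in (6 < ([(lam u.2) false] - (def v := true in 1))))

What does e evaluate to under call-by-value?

Derivation:
step 0: (let x = (\y.((let z = 8 in 6) == (1 - y))) in (6 < (((\u.2) false) - (let v = true in 1))))
step 1: [let@root] (6 < (((\u.2) false) - (let v = true in 1)))
step 2: [beta@1.0] (6 < (2 - (let v = true in 1)))
step 3: [let@1.1] (6 < (2 - 1))
step 4: [delta@1] (6 < 1)
step 5: [delta@root] false

Answer: false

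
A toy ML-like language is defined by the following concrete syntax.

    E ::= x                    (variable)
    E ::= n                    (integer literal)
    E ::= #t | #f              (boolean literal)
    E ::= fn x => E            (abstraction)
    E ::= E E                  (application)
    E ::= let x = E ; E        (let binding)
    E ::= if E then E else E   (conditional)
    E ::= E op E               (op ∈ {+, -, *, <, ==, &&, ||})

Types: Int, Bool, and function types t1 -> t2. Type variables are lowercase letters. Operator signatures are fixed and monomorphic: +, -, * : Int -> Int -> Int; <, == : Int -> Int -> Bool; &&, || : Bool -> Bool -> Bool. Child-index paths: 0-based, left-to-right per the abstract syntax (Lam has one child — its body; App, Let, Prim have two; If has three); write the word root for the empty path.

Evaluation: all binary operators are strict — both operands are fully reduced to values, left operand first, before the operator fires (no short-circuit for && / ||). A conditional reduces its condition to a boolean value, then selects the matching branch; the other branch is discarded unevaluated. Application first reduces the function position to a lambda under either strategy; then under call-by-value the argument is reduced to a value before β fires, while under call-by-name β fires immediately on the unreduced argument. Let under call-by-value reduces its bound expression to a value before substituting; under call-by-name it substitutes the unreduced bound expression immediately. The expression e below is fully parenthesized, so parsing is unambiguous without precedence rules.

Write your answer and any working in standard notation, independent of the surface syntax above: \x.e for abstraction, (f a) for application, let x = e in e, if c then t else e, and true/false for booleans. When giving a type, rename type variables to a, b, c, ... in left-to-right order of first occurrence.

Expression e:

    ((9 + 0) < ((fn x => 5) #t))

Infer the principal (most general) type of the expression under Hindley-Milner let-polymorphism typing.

Trace:
  unify Int ~ Int
  unify Int ~ Int
  unify Int ~ Int
\x._ : a -> Int
  unify a -> Int ~ Bool -> b
  unify a ~ Bool
  unify Int ~ b
_ _ : Int
  unify Int ~ Int

Answer: Bool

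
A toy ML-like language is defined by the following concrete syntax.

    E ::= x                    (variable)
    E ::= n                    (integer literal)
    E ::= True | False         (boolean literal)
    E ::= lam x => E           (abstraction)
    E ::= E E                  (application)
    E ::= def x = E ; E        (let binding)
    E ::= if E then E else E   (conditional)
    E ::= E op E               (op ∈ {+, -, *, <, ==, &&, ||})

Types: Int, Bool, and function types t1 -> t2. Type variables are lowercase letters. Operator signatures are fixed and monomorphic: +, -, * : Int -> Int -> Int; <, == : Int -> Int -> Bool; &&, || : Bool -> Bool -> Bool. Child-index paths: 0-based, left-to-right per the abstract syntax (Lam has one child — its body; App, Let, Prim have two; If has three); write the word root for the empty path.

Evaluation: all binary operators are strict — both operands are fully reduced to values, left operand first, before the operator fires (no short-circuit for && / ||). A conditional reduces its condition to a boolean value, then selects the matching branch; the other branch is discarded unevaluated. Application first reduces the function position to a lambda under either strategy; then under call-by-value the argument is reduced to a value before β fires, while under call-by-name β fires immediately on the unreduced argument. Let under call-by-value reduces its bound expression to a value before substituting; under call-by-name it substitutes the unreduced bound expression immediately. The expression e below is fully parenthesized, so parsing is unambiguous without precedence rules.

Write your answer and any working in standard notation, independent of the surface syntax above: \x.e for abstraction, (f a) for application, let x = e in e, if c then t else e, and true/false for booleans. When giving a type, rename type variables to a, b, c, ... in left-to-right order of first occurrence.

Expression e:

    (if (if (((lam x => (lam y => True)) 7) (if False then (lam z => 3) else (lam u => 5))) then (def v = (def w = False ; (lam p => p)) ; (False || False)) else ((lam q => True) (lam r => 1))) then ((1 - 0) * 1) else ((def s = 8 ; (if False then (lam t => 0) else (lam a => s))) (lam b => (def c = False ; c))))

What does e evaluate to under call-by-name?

Derivation:
step 0: (if (if (((\x.(\y.true)) 7) (if false then (\z.3) else (\u.5))) then (let v = (let w = false in (\p.p)) in (false || false)) else ((\q.true) (\r.1))) then ((1 - 0) * 1) else ((let s = 8 in (if false then (\t.0) else (\a.s))) (\b.(let c = false in c))))
step 1: [beta@0.0.0] (if (if ((\y.true) (if false then (\z.3) else (\u.5))) then (let v = (let w = false in (\p.p)) in (false || false)) else ((\q.true) (\r.1))) then ((1 - 0) * 1) else ((let s = 8 in (if false then (\t.0) else (\a.s))) (\b.(let c = false in c))))
step 2: [beta@0.0] (if (if true then (let v = (let w = false in (\p.p)) in (false || false)) else ((\q.true) (\r.1))) then ((1 - 0) * 1) else ((let s = 8 in (if false then (\t.0) else (\a.s))) (\b.(let c = false in c))))
step 3: [if@0] (if (let v = (let w = false in (\p.p)) in (false || false)) then ((1 - 0) * 1) else ((let s = 8 in (if false then (\t.0) else (\a.s))) (\b.(let c = false in c))))
step 4: [let@0] (if (false || false) then ((1 - 0) * 1) else ((let s = 8 in (if false then (\t.0) else (\a.s))) (\b.(let c = false in c))))
step 5: [delta@0] (if false then ((1 - 0) * 1) else ((let s = 8 in (if false then (\t.0) else (\a.s))) (\b.(let c = false in c))))
step 6: [if@root] ((let s = 8 in (if false then (\t.0) else (\a.s))) (\b.(let c = false in c)))
step 7: [let@0] ((if false then (\t.0) else (\a.8)) (\b.(let c = false in c)))
step 8: [if@0] ((\a.8) (\b.(let c = false in c)))
step 9: [beta@root] 8

Answer: 8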